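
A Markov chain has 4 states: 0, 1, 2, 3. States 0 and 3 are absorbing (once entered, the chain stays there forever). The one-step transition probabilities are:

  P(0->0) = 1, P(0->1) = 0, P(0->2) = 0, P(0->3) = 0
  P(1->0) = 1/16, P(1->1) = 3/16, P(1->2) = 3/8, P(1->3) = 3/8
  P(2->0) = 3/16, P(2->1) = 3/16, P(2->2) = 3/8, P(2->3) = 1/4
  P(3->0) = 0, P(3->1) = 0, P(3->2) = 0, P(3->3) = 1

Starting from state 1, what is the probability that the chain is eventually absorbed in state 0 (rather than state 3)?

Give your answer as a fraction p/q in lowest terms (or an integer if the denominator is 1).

Let a_i = P(absorbed in 0 | start in state i).
Boundary conditions: a_0 = 1, a_3 = 0.
For each transient state i, a_i = sum_j P(i->j) * a_j:
  a_1 = 1/16*a_0 + 3/16*a_1 + 3/8*a_2 + 3/8*a_3
  a_2 = 3/16*a_0 + 3/16*a_1 + 3/8*a_2 + 1/4*a_3

Substituting a_0 = 1 and a_3 = 0, rearrange to (I - Q) a = r where r[i] = P(i -> 0):
  [13/16, -3/8] . (a_1, a_2) = 1/16
  [-3/16, 5/8] . (a_1, a_2) = 3/16

Solving yields:
  a_1 = 1/4
  a_2 = 3/8

Starting state is 1, so the absorption probability is a_1 = 1/4.

Answer: 1/4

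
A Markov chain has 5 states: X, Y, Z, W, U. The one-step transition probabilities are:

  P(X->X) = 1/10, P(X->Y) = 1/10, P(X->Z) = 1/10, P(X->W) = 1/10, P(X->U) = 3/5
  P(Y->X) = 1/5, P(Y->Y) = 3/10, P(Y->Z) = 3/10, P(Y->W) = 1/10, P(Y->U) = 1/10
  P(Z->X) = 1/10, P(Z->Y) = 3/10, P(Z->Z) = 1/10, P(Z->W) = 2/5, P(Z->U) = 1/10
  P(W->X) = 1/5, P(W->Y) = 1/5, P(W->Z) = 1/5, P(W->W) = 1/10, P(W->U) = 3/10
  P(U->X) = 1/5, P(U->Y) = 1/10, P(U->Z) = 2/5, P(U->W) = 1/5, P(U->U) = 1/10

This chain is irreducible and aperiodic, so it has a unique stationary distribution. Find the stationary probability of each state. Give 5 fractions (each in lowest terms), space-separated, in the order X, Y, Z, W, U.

The stationary distribution satisfies pi = pi * P, i.e.:
  pi_X = 1/10*pi_X + 1/5*pi_Y + 1/10*pi_Z + 1/5*pi_W + 1/5*pi_U
  pi_Y = 1/10*pi_X + 3/10*pi_Y + 3/10*pi_Z + 1/5*pi_W + 1/10*pi_U
  pi_Z = 1/10*pi_X + 3/10*pi_Y + 1/10*pi_Z + 1/5*pi_W + 2/5*pi_U
  pi_W = 1/10*pi_X + 1/10*pi_Y + 2/5*pi_Z + 1/10*pi_W + 1/5*pi_U
  pi_U = 3/5*pi_X + 1/10*pi_Y + 1/10*pi_Z + 3/10*pi_W + 1/10*pi_U
with normalization: pi_X + pi_Y + pi_Z + pi_W + pi_U = 1.

Using the first 4 balance equations plus normalization, the linear system A*pi = b is:
  [-9/10, 1/5, 1/10, 1/5, 1/5] . pi = 0
  [1/10, -7/10, 3/10, 1/5, 1/10] . pi = 0
  [1/10, 3/10, -9/10, 1/5, 2/5] . pi = 0
  [1/10, 1/10, 2/5, -9/10, 1/5] . pi = 0
  [1, 1, 1, 1, 1] . pi = 1

Solving yields:
  pi_X = 2105/13049
  pi_Y = 2676/13049
  pi_Z = 2943/13049
  pi_W = 2473/13049
  pi_U = 2852/13049

Verification (pi * P):
  2105/13049*1/10 + 2676/13049*1/5 + 2943/13049*1/10 + 2473/13049*1/5 + 2852/13049*1/5 = 2105/13049 = pi_X  (ok)
  2105/13049*1/10 + 2676/13049*3/10 + 2943/13049*3/10 + 2473/13049*1/5 + 2852/13049*1/10 = 2676/13049 = pi_Y  (ok)
  2105/13049*1/10 + 2676/13049*3/10 + 2943/13049*1/10 + 2473/13049*1/5 + 2852/13049*2/5 = 2943/13049 = pi_Z  (ok)
  2105/13049*1/10 + 2676/13049*1/10 + 2943/13049*2/5 + 2473/13049*1/10 + 2852/13049*1/5 = 2473/13049 = pi_W  (ok)
  2105/13049*3/5 + 2676/13049*1/10 + 2943/13049*1/10 + 2473/13049*3/10 + 2852/13049*1/10 = 2852/13049 = pi_U  (ok)

Answer: 2105/13049 2676/13049 2943/13049 2473/13049 2852/13049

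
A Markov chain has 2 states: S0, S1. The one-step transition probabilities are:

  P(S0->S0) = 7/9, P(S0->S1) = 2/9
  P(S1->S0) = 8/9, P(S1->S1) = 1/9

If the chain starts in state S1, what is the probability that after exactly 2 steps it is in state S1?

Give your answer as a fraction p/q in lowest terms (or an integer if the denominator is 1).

Computing P^2 by repeated multiplication:
P^1 =
  S0: [7/9, 2/9]
  S1: [8/9, 1/9]
P^2 =
  S0: [65/81, 16/81]
  S1: [64/81, 17/81]

(P^2)[S1 -> S1] = 17/81

Answer: 17/81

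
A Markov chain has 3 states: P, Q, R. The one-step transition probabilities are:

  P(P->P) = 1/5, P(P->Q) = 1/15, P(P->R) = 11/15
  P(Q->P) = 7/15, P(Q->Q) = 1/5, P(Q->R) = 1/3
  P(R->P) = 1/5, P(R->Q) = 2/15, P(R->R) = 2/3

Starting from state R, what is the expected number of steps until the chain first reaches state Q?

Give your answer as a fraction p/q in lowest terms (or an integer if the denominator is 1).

Let h_i = expected steps to first reach Q from state i.
Boundary: h_Q = 0.
First-step equations for the other states:
  h_P = 1 + 1/5*h_P + 1/15*h_Q + 11/15*h_R
  h_R = 1 + 1/5*h_P + 2/15*h_Q + 2/3*h_R

Substituting h_Q = 0 and rearranging gives the linear system (I - Q) h = 1:
  [4/5, -11/15] . (h_P, h_R) = 1
  [-1/5, 1/3] . (h_P, h_R) = 1

Solving yields:
  h_P = 80/9
  h_R = 25/3

Starting state is R, so the expected hitting time is h_R = 25/3.

Answer: 25/3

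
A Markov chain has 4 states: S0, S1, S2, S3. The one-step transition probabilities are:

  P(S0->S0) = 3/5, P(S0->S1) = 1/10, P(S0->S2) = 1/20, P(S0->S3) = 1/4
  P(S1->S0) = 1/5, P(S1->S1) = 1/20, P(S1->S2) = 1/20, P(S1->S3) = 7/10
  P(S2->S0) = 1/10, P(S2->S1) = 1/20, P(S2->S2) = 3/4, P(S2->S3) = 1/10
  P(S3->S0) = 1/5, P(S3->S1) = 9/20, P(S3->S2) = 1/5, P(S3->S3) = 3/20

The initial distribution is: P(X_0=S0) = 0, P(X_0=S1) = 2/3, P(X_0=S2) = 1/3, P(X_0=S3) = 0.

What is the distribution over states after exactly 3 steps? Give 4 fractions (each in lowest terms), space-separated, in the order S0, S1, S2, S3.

Answer: 263/1000 1607/12000 91/300 1199/4000

Derivation:
Propagating the distribution step by step (d_{t+1} = d_t * P):
d_0 = (S0=0, S1=2/3, S2=1/3, S3=0)
  d_1[S0] = 0*3/5 + 2/3*1/5 + 1/3*1/10 + 0*1/5 = 1/6
  d_1[S1] = 0*1/10 + 2/3*1/20 + 1/3*1/20 + 0*9/20 = 1/20
  d_1[S2] = 0*1/20 + 2/3*1/20 + 1/3*3/4 + 0*1/5 = 17/60
  d_1[S3] = 0*1/4 + 2/3*7/10 + 1/3*1/10 + 0*3/20 = 1/2
d_1 = (S0=1/6, S1=1/20, S2=17/60, S3=1/2)
  d_2[S0] = 1/6*3/5 + 1/20*1/5 + 17/60*1/10 + 1/2*1/5 = 143/600
  d_2[S1] = 1/6*1/10 + 1/20*1/20 + 17/60*1/20 + 1/2*9/20 = 31/120
  d_2[S2] = 1/6*1/20 + 1/20*1/20 + 17/60*3/4 + 1/2*1/5 = 97/300
  d_2[S3] = 1/6*1/4 + 1/20*7/10 + 17/60*1/10 + 1/2*3/20 = 9/50
d_2 = (S0=143/600, S1=31/120, S2=97/300, S3=9/50)
  d_3[S0] = 143/600*3/5 + 31/120*1/5 + 97/300*1/10 + 9/50*1/5 = 263/1000
  d_3[S1] = 143/600*1/10 + 31/120*1/20 + 97/300*1/20 + 9/50*9/20 = 1607/12000
  d_3[S2] = 143/600*1/20 + 31/120*1/20 + 97/300*3/4 + 9/50*1/5 = 91/300
  d_3[S3] = 143/600*1/4 + 31/120*7/10 + 97/300*1/10 + 9/50*3/20 = 1199/4000
d_3 = (S0=263/1000, S1=1607/12000, S2=91/300, S3=1199/4000)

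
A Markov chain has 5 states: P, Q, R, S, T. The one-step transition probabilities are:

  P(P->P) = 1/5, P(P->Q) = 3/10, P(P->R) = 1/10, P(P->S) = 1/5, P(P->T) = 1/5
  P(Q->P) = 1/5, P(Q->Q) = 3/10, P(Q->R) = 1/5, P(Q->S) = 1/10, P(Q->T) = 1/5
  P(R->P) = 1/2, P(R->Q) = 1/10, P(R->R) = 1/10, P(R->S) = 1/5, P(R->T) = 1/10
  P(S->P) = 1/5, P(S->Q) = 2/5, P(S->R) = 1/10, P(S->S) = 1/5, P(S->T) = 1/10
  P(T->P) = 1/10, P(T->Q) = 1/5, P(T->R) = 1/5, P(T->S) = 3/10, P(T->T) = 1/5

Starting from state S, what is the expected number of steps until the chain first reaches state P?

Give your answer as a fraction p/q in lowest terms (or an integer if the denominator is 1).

Let h_i = expected steps to first reach P from state i.
Boundary: h_P = 0.
First-step equations for the other states:
  h_Q = 1 + 1/5*h_P + 3/10*h_Q + 1/5*h_R + 1/10*h_S + 1/5*h_T
  h_R = 1 + 1/2*h_P + 1/10*h_Q + 1/10*h_R + 1/5*h_S + 1/10*h_T
  h_S = 1 + 1/5*h_P + 2/5*h_Q + 1/10*h_R + 1/5*h_S + 1/10*h_T
  h_T = 1 + 1/10*h_P + 1/5*h_Q + 1/5*h_R + 3/10*h_S + 1/5*h_T

Substituting h_P = 0 and rearranging gives the linear system (I - Q) h = 1:
  [7/10, -1/5, -1/10, -1/5] . (h_Q, h_R, h_S, h_T) = 1
  [-1/10, 9/10, -1/5, -1/10] . (h_Q, h_R, h_S, h_T) = 1
  [-2/5, -1/10, 4/5, -1/10] . (h_Q, h_R, h_S, h_T) = 1
  [-1/5, -1/5, -3/10, 4/5] . (h_Q, h_R, h_S, h_T) = 1

Solving yields:
  h_Q = 30/7
  h_R = 367/119
  h_S = 520/119
  h_T = 563/119

Starting state is S, so the expected hitting time is h_S = 520/119.

Answer: 520/119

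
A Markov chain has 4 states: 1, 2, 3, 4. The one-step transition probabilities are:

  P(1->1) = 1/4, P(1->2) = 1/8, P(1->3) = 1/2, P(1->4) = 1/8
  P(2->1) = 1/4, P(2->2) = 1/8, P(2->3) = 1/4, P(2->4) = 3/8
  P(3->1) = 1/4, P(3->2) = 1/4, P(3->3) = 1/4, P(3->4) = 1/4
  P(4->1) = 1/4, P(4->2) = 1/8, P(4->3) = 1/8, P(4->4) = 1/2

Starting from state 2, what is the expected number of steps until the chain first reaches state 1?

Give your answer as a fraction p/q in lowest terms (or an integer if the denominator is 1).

Answer: 4

Derivation:
Let h_i = expected steps to first reach 1 from state i.
Boundary: h_1 = 0.
First-step equations for the other states:
  h_2 = 1 + 1/4*h_1 + 1/8*h_2 + 1/4*h_3 + 3/8*h_4
  h_3 = 1 + 1/4*h_1 + 1/4*h_2 + 1/4*h_3 + 1/4*h_4
  h_4 = 1 + 1/4*h_1 + 1/8*h_2 + 1/8*h_3 + 1/2*h_4

Substituting h_1 = 0 and rearranging gives the linear system (I - Q) h = 1:
  [7/8, -1/4, -3/8] . (h_2, h_3, h_4) = 1
  [-1/4, 3/4, -1/4] . (h_2, h_3, h_4) = 1
  [-1/8, -1/8, 1/2] . (h_2, h_3, h_4) = 1

Solving yields:
  h_2 = 4
  h_3 = 4
  h_4 = 4

Starting state is 2, so the expected hitting time is h_2 = 4.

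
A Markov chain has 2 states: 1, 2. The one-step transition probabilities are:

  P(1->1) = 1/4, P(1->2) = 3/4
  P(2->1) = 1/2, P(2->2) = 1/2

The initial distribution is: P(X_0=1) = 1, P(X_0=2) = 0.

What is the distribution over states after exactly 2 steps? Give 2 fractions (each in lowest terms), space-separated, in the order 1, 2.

Answer: 7/16 9/16

Derivation:
Propagating the distribution step by step (d_{t+1} = d_t * P):
d_0 = (1=1, 2=0)
  d_1[1] = 1*1/4 + 0*1/2 = 1/4
  d_1[2] = 1*3/4 + 0*1/2 = 3/4
d_1 = (1=1/4, 2=3/4)
  d_2[1] = 1/4*1/4 + 3/4*1/2 = 7/16
  d_2[2] = 1/4*3/4 + 3/4*1/2 = 9/16
d_2 = (1=7/16, 2=9/16)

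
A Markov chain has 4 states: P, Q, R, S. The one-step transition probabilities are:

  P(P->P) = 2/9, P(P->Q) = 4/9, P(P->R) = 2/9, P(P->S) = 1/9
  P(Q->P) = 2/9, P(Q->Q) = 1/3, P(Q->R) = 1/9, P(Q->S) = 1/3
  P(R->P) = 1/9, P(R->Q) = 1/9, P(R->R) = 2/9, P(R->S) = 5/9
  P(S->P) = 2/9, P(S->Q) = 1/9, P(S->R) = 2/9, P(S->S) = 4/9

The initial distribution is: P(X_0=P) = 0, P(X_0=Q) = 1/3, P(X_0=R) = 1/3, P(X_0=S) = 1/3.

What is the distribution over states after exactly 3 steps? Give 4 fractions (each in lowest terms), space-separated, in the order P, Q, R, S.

Answer: 437/2187 494/2187 434/2187 274/729

Derivation:
Propagating the distribution step by step (d_{t+1} = d_t * P):
d_0 = (P=0, Q=1/3, R=1/3, S=1/3)
  d_1[P] = 0*2/9 + 1/3*2/9 + 1/3*1/9 + 1/3*2/9 = 5/27
  d_1[Q] = 0*4/9 + 1/3*1/3 + 1/3*1/9 + 1/3*1/9 = 5/27
  d_1[R] = 0*2/9 + 1/3*1/9 + 1/3*2/9 + 1/3*2/9 = 5/27
  d_1[S] = 0*1/9 + 1/3*1/3 + 1/3*5/9 + 1/3*4/9 = 4/9
d_1 = (P=5/27, Q=5/27, R=5/27, S=4/9)
  d_2[P] = 5/27*2/9 + 5/27*2/9 + 5/27*1/9 + 4/9*2/9 = 49/243
  d_2[Q] = 5/27*4/9 + 5/27*1/3 + 5/27*1/9 + 4/9*1/9 = 52/243
  d_2[R] = 5/27*2/9 + 5/27*1/9 + 5/27*2/9 + 4/9*2/9 = 49/243
  d_2[S] = 5/27*1/9 + 5/27*1/3 + 5/27*5/9 + 4/9*4/9 = 31/81
d_2 = (P=49/243, Q=52/243, R=49/243, S=31/81)
  d_3[P] = 49/243*2/9 + 52/243*2/9 + 49/243*1/9 + 31/81*2/9 = 437/2187
  d_3[Q] = 49/243*4/9 + 52/243*1/3 + 49/243*1/9 + 31/81*1/9 = 494/2187
  d_3[R] = 49/243*2/9 + 52/243*1/9 + 49/243*2/9 + 31/81*2/9 = 434/2187
  d_3[S] = 49/243*1/9 + 52/243*1/3 + 49/243*5/9 + 31/81*4/9 = 274/729
d_3 = (P=437/2187, Q=494/2187, R=434/2187, S=274/729)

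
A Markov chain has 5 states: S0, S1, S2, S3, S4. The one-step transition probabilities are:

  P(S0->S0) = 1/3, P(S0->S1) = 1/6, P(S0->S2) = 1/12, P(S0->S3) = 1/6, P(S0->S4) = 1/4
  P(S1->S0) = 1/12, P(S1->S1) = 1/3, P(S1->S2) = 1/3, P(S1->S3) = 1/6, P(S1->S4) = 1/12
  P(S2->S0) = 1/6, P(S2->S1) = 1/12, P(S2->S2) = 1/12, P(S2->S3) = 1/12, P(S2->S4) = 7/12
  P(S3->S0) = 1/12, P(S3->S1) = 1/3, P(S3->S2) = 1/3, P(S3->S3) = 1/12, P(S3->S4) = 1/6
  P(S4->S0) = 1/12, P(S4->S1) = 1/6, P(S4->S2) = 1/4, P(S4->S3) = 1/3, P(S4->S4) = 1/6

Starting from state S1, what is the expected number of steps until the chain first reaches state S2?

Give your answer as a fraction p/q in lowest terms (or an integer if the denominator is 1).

Let h_i = expected steps to first reach S2 from state i.
Boundary: h_S2 = 0.
First-step equations for the other states:
  h_S0 = 1 + 1/3*h_S0 + 1/6*h_S1 + 1/12*h_S2 + 1/6*h_S3 + 1/4*h_S4
  h_S1 = 1 + 1/12*h_S0 + 1/3*h_S1 + 1/3*h_S2 + 1/6*h_S3 + 1/12*h_S4
  h_S3 = 1 + 1/12*h_S0 + 1/3*h_S1 + 1/3*h_S2 + 1/12*h_S3 + 1/6*h_S4
  h_S4 = 1 + 1/12*h_S0 + 1/6*h_S1 + 1/4*h_S2 + 1/3*h_S3 + 1/6*h_S4

Substituting h_S2 = 0 and rearranging gives the linear system (I - Q) h = 1:
  [2/3, -1/6, -1/6, -1/4] . (h_S0, h_S1, h_S3, h_S4) = 1
  [-1/12, 2/3, -1/6, -1/12] . (h_S0, h_S1, h_S3, h_S4) = 1
  [-1/12, -1/3, 11/12, -1/6] . (h_S0, h_S1, h_S3, h_S4) = 1
  [-1/12, -1/6, -1/3, 5/6] . (h_S0, h_S1, h_S3, h_S4) = 1

Solving yields:
  h_S0 = 5154/1123
  h_S1 = 3807/1123
  h_S3 = 3834/1123
  h_S4 = 4158/1123

Starting state is S1, so the expected hitting time is h_S1 = 3807/1123.

Answer: 3807/1123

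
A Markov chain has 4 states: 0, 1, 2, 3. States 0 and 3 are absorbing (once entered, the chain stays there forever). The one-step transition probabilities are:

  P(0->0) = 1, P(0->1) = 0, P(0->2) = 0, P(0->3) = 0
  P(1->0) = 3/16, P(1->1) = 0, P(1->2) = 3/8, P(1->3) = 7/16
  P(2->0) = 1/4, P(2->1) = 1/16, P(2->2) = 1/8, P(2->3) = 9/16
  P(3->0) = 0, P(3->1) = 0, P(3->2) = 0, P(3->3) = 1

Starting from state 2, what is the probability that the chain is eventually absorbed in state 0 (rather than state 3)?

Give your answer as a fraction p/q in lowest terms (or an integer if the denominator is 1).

Let a_i = P(absorbed in 0 | start in state i).
Boundary conditions: a_0 = 1, a_3 = 0.
For each transient state i, a_i = sum_j P(i->j) * a_j:
  a_1 = 3/16*a_0 + 0*a_1 + 3/8*a_2 + 7/16*a_3
  a_2 = 1/4*a_0 + 1/16*a_1 + 1/8*a_2 + 9/16*a_3

Substituting a_0 = 1 and a_3 = 0, rearrange to (I - Q) a = r where r[i] = P(i -> 0):
  [1, -3/8] . (a_1, a_2) = 3/16
  [-1/16, 7/8] . (a_1, a_2) = 1/4

Solving yields:
  a_1 = 33/109
  a_2 = 67/218

Starting state is 2, so the absorption probability is a_2 = 67/218.

Answer: 67/218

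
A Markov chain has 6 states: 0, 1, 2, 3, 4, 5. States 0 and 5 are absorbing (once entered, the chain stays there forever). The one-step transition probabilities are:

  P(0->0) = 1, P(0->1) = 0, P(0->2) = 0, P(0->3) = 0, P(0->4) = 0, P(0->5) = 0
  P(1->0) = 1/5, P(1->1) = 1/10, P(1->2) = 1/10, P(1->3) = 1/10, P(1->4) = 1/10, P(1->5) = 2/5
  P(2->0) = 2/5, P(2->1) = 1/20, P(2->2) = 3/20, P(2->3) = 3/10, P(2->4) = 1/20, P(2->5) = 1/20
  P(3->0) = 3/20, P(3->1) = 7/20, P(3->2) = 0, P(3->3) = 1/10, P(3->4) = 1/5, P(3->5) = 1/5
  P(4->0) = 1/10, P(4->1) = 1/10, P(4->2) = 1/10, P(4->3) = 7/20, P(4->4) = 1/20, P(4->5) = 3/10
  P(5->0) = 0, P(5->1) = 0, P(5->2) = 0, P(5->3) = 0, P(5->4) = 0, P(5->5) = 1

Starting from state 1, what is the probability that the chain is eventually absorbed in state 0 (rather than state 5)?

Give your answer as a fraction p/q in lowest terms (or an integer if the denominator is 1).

Answer: 15923/42085

Derivation:
Let a_i = P(absorbed in 0 | start in state i).
Boundary conditions: a_0 = 1, a_5 = 0.
For each transient state i, a_i = sum_j P(i->j) * a_j:
  a_1 = 1/5*a_0 + 1/10*a_1 + 1/10*a_2 + 1/10*a_3 + 1/10*a_4 + 2/5*a_5
  a_2 = 2/5*a_0 + 1/20*a_1 + 3/20*a_2 + 3/10*a_3 + 1/20*a_4 + 1/20*a_5
  a_3 = 3/20*a_0 + 7/20*a_1 + 0*a_2 + 1/10*a_3 + 1/5*a_4 + 1/5*a_5
  a_4 = 1/10*a_0 + 1/10*a_1 + 1/10*a_2 + 7/20*a_3 + 1/20*a_4 + 3/10*a_5

Substituting a_0 = 1 and a_5 = 0, rearrange to (I - Q) a = r where r[i] = P(i -> 0):
  [9/10, -1/10, -1/10, -1/10] . (a_1, a_2, a_3, a_4) = 1/5
  [-1/20, 17/20, -3/10, -1/20] . (a_1, a_2, a_3, a_4) = 2/5
  [-7/20, 0, 9/10, -1/5] . (a_1, a_2, a_3, a_4) = 3/20
  [-1/10, -1/10, -7/20, 19/20] . (a_1, a_2, a_3, a_4) = 1/10

Solving yields:
  a_1 = 15923/42085
  a_2 = 5495/8417
  a_3 = 16562/42085
  a_4 = 3020/8417

Starting state is 1, so the absorption probability is a_1 = 15923/42085.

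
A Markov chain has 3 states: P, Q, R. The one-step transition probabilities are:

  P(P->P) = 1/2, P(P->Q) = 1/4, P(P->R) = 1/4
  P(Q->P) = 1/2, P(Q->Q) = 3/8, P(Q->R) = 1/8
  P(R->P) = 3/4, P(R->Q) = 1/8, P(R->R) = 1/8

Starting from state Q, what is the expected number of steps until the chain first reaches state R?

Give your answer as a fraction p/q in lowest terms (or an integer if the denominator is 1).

Let h_i = expected steps to first reach R from state i.
Boundary: h_R = 0.
First-step equations for the other states:
  h_P = 1 + 1/2*h_P + 1/4*h_Q + 1/4*h_R
  h_Q = 1 + 1/2*h_P + 3/8*h_Q + 1/8*h_R

Substituting h_R = 0 and rearranging gives the linear system (I - Q) h = 1:
  [1/2, -1/4] . (h_P, h_Q) = 1
  [-1/2, 5/8] . (h_P, h_Q) = 1

Solving yields:
  h_P = 14/3
  h_Q = 16/3

Starting state is Q, so the expected hitting time is h_Q = 16/3.

Answer: 16/3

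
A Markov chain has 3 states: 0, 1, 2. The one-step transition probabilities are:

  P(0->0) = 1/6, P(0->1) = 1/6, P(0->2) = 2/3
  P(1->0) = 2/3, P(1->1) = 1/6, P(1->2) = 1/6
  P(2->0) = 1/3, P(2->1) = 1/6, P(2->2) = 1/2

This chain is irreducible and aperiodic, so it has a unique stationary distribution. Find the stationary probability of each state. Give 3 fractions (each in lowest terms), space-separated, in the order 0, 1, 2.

Answer: 1/3 1/6 1/2

Derivation:
The stationary distribution satisfies pi = pi * P, i.e.:
  pi_0 = 1/6*pi_0 + 2/3*pi_1 + 1/3*pi_2
  pi_1 = 1/6*pi_0 + 1/6*pi_1 + 1/6*pi_2
  pi_2 = 2/3*pi_0 + 1/6*pi_1 + 1/2*pi_2
with normalization: pi_0 + pi_1 + pi_2 = 1.

Using the first 2 balance equations plus normalization, the linear system A*pi = b is:
  [-5/6, 2/3, 1/3] . pi = 0
  [1/6, -5/6, 1/6] . pi = 0
  [1, 1, 1] . pi = 1

Solving yields:
  pi_0 = 1/3
  pi_1 = 1/6
  pi_2 = 1/2

Verification (pi * P):
  1/3*1/6 + 1/6*2/3 + 1/2*1/3 = 1/3 = pi_0  (ok)
  1/3*1/6 + 1/6*1/6 + 1/2*1/6 = 1/6 = pi_1  (ok)
  1/3*2/3 + 1/6*1/6 + 1/2*1/2 = 1/2 = pi_2  (ok)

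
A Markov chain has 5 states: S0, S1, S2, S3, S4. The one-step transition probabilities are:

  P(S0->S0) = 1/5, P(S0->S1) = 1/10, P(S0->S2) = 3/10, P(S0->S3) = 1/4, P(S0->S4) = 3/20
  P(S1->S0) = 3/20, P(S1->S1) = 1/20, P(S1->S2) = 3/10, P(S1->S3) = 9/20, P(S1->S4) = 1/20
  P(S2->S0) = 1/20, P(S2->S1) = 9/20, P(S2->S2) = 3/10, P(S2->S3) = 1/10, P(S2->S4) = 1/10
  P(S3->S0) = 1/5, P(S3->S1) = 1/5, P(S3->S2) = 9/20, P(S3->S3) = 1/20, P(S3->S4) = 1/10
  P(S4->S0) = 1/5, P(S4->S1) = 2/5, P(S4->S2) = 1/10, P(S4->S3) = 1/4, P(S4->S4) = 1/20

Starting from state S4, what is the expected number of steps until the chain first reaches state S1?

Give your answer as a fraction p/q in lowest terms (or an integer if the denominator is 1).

Let h_i = expected steps to first reach S1 from state i.
Boundary: h_S1 = 0.
First-step equations for the other states:
  h_S0 = 1 + 1/5*h_S0 + 1/10*h_S1 + 3/10*h_S2 + 1/4*h_S3 + 3/20*h_S4
  h_S2 = 1 + 1/20*h_S0 + 9/20*h_S1 + 3/10*h_S2 + 1/10*h_S3 + 1/10*h_S4
  h_S3 = 1 + 1/5*h_S0 + 1/5*h_S1 + 9/20*h_S2 + 1/20*h_S3 + 1/10*h_S4
  h_S4 = 1 + 1/5*h_S0 + 2/5*h_S1 + 1/10*h_S2 + 1/4*h_S3 + 1/20*h_S4

Substituting h_S1 = 0 and rearranging gives the linear system (I - Q) h = 1:
  [4/5, -3/10, -1/4, -3/20] . (h_S0, h_S2, h_S3, h_S4) = 1
  [-1/20, 7/10, -1/10, -1/10] . (h_S0, h_S2, h_S3, h_S4) = 1
  [-1/5, -9/20, 19/20, -1/10] . (h_S0, h_S2, h_S3, h_S4) = 1
  [-1/5, -1/10, -1/4, 19/20] . (h_S0, h_S2, h_S3, h_S4) = 1

Solving yields:
  h_S0 = 11860/3053
  h_S2 = 8040/3053
  h_S3 = 10500/3053
  h_S4 = 9320/3053

Starting state is S4, so the expected hitting time is h_S4 = 9320/3053.

Answer: 9320/3053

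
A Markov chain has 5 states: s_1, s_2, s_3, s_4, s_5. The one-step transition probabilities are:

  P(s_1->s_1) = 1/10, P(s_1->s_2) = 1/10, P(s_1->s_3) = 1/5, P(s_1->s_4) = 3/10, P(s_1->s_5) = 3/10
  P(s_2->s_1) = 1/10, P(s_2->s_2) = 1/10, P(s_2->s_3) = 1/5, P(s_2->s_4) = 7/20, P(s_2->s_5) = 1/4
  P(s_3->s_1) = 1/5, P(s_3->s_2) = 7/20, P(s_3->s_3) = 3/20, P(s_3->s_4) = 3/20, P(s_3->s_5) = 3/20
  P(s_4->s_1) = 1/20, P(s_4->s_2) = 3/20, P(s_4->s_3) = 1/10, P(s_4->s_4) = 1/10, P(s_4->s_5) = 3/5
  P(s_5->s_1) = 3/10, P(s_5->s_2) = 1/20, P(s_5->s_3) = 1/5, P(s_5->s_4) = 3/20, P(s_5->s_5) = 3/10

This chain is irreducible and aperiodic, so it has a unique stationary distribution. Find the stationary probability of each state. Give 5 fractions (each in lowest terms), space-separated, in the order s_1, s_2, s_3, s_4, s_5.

Answer: 35645/206501 28170/206501 35528/206501 39958/206501 67200/206501

Derivation:
The stationary distribution satisfies pi = pi * P, i.e.:
  pi_s_1 = 1/10*pi_s_1 + 1/10*pi_s_2 + 1/5*pi_s_3 + 1/20*pi_s_4 + 3/10*pi_s_5
  pi_s_2 = 1/10*pi_s_1 + 1/10*pi_s_2 + 7/20*pi_s_3 + 3/20*pi_s_4 + 1/20*pi_s_5
  pi_s_3 = 1/5*pi_s_1 + 1/5*pi_s_2 + 3/20*pi_s_3 + 1/10*pi_s_4 + 1/5*pi_s_5
  pi_s_4 = 3/10*pi_s_1 + 7/20*pi_s_2 + 3/20*pi_s_3 + 1/10*pi_s_4 + 3/20*pi_s_5
  pi_s_5 = 3/10*pi_s_1 + 1/4*pi_s_2 + 3/20*pi_s_3 + 3/5*pi_s_4 + 3/10*pi_s_5
with normalization: pi_s_1 + pi_s_2 + pi_s_3 + pi_s_4 + pi_s_5 = 1.

Using the first 4 balance equations plus normalization, the linear system A*pi = b is:
  [-9/10, 1/10, 1/5, 1/20, 3/10] . pi = 0
  [1/10, -9/10, 7/20, 3/20, 1/20] . pi = 0
  [1/5, 1/5, -17/20, 1/10, 1/5] . pi = 0
  [3/10, 7/20, 3/20, -9/10, 3/20] . pi = 0
  [1, 1, 1, 1, 1] . pi = 1

Solving yields:
  pi_s_1 = 35645/206501
  pi_s_2 = 28170/206501
  pi_s_3 = 35528/206501
  pi_s_4 = 39958/206501
  pi_s_5 = 67200/206501

Verification (pi * P):
  35645/206501*1/10 + 28170/206501*1/10 + 35528/206501*1/5 + 39958/206501*1/20 + 67200/206501*3/10 = 35645/206501 = pi_s_1  (ok)
  35645/206501*1/10 + 28170/206501*1/10 + 35528/206501*7/20 + 39958/206501*3/20 + 67200/206501*1/20 = 28170/206501 = pi_s_2  (ok)
  35645/206501*1/5 + 28170/206501*1/5 + 35528/206501*3/20 + 39958/206501*1/10 + 67200/206501*1/5 = 35528/206501 = pi_s_3  (ok)
  35645/206501*3/10 + 28170/206501*7/20 + 35528/206501*3/20 + 39958/206501*1/10 + 67200/206501*3/20 = 39958/206501 = pi_s_4  (ok)
  35645/206501*3/10 + 28170/206501*1/4 + 35528/206501*3/20 + 39958/206501*3/5 + 67200/206501*3/10 = 67200/206501 = pi_s_5  (ok)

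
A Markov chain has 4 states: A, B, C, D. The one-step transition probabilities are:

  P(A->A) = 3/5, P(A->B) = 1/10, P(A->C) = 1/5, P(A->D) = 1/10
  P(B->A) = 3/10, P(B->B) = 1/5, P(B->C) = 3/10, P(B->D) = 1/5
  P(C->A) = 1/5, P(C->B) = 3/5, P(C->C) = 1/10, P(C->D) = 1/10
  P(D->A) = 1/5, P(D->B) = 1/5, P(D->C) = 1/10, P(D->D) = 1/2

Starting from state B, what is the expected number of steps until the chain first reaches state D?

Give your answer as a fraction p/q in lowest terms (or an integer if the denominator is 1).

Let h_i = expected steps to first reach D from state i.
Boundary: h_D = 0.
First-step equations for the other states:
  h_A = 1 + 3/5*h_A + 1/10*h_B + 1/5*h_C + 1/10*h_D
  h_B = 1 + 3/10*h_A + 1/5*h_B + 3/10*h_C + 1/5*h_D
  h_C = 1 + 1/5*h_A + 3/5*h_B + 1/10*h_C + 1/10*h_D

Substituting h_D = 0 and rearranging gives the linear system (I - Q) h = 1:
  [2/5, -1/10, -1/5] . (h_A, h_B, h_C) = 1
  [-3/10, 4/5, -3/10] . (h_A, h_B, h_C) = 1
  [-1/5, -3/5, 9/10] . (h_A, h_B, h_C) = 1

Solving yields:
  h_A = 188/23
  h_B = 166/23
  h_C = 178/23

Starting state is B, so the expected hitting time is h_B = 166/23.

Answer: 166/23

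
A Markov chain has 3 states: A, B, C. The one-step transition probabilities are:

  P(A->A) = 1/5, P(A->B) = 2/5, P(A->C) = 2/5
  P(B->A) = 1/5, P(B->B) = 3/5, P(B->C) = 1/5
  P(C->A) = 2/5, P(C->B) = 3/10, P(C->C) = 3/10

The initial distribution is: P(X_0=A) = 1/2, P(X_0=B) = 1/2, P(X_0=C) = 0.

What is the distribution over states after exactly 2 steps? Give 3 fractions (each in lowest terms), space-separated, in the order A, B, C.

Propagating the distribution step by step (d_{t+1} = d_t * P):
d_0 = (A=1/2, B=1/2, C=0)
  d_1[A] = 1/2*1/5 + 1/2*1/5 + 0*2/5 = 1/5
  d_1[B] = 1/2*2/5 + 1/2*3/5 + 0*3/10 = 1/2
  d_1[C] = 1/2*2/5 + 1/2*1/5 + 0*3/10 = 3/10
d_1 = (A=1/5, B=1/2, C=3/10)
  d_2[A] = 1/5*1/5 + 1/2*1/5 + 3/10*2/5 = 13/50
  d_2[B] = 1/5*2/5 + 1/2*3/5 + 3/10*3/10 = 47/100
  d_2[C] = 1/5*2/5 + 1/2*1/5 + 3/10*3/10 = 27/100
d_2 = (A=13/50, B=47/100, C=27/100)

Answer: 13/50 47/100 27/100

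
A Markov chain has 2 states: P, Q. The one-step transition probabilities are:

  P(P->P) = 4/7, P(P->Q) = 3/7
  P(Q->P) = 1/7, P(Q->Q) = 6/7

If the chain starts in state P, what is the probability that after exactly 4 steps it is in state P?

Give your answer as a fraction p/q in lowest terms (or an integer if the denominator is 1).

Computing P^4 by repeated multiplication:
P^1 =
  P: [4/7, 3/7]
  Q: [1/7, 6/7]
P^2 =
  P: [19/49, 30/49]
  Q: [10/49, 39/49]
P^3 =
  P: [106/343, 237/343]
  Q: [79/343, 264/343]
P^4 =
  P: [661/2401, 1740/2401]
  Q: [580/2401, 1821/2401]

(P^4)[P -> P] = 661/2401

Answer: 661/2401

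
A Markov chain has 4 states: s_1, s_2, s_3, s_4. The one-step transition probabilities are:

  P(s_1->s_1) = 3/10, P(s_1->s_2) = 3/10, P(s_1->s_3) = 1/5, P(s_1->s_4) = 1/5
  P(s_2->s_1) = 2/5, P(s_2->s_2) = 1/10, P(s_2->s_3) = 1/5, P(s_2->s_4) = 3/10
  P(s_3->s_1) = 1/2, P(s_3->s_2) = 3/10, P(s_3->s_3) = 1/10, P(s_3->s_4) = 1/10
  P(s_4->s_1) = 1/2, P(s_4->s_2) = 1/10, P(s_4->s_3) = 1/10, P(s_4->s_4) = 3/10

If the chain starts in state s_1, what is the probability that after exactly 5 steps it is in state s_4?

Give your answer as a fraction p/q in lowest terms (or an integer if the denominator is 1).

Answer: 11393/50000

Derivation:
Computing P^5 by repeated multiplication:
P^1 =
  s_1: [3/10, 3/10, 1/5, 1/5]
  s_2: [2/5, 1/10, 1/5, 3/10]
  s_3: [1/2, 3/10, 1/10, 1/10]
  s_4: [1/2, 1/10, 1/10, 3/10]
P^2 =
  s_1: [41/100, 1/5, 4/25, 23/100]
  s_2: [41/100, 11/50, 3/20, 11/50]
  s_3: [37/100, 11/50, 9/50, 23/100]
  s_4: [39/100, 11/50, 4/25, 23/100]
P^3 =
  s_1: [199/500, 107/500, 161/1000, 227/1000]
  s_2: [99/250, 53/250, 163/1000, 229/1000]
  s_3: [101/250, 21/100, 159/1000, 227/1000]
  s_4: [2/5, 21/100, 161/1000, 229/1000]
P^4 =
  s_1: [399/1000, 1059/5000, 403/2500, 57/250]
  s_2: [999/2500, 1059/5000, 201/1250, 1139/5000]
  s_3: [1991/5000, 1063/5000, 807/5000, 1139/5000]
  s_4: [399/1000, 1061/5000, 161/1000, 1139/5000]
P^5 =
  s_1: [19951/50000, 5301/25000, 4027/25000, 11393/50000]
  s_2: [3989/10000, 2651/12500, 8057/50000, 5697/25000]
  s_3: [3991/10000, 2649/12500, 4027/25000, 2279/10000]
  s_4: [19949/50000, 53/250, 1007/6250, 2279/10000]

(P^5)[s_1 -> s_4] = 11393/50000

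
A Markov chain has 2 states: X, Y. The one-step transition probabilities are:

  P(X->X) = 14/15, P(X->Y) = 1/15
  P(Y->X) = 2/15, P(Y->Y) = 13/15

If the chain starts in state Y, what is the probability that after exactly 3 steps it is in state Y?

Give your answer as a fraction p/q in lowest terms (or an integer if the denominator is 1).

Answer: 253/375

Derivation:
Computing P^3 by repeated multiplication:
P^1 =
  X: [14/15, 1/15]
  Y: [2/15, 13/15]
P^2 =
  X: [22/25, 3/25]
  Y: [6/25, 19/25]
P^3 =
  X: [314/375, 61/375]
  Y: [122/375, 253/375]

(P^3)[Y -> Y] = 253/375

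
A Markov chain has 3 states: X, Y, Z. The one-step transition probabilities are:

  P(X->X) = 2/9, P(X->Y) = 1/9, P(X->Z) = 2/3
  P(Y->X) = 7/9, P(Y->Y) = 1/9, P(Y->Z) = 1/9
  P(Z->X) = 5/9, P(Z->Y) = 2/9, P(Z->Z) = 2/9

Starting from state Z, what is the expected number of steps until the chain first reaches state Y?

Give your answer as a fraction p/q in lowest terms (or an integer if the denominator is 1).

Answer: 108/19

Derivation:
Let h_i = expected steps to first reach Y from state i.
Boundary: h_Y = 0.
First-step equations for the other states:
  h_X = 1 + 2/9*h_X + 1/9*h_Y + 2/3*h_Z
  h_Z = 1 + 5/9*h_X + 2/9*h_Y + 2/9*h_Z

Substituting h_Y = 0 and rearranging gives the linear system (I - Q) h = 1:
  [7/9, -2/3] . (h_X, h_Z) = 1
  [-5/9, 7/9] . (h_X, h_Z) = 1

Solving yields:
  h_X = 117/19
  h_Z = 108/19

Starting state is Z, so the expected hitting time is h_Z = 108/19.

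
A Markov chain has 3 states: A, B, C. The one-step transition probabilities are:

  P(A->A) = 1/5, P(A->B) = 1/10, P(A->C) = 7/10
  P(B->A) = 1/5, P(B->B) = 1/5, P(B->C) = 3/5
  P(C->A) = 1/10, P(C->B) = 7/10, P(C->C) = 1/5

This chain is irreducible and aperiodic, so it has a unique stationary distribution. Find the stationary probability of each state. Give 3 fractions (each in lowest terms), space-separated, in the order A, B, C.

The stationary distribution satisfies pi = pi * P, i.e.:
  pi_A = 1/5*pi_A + 1/5*pi_B + 1/10*pi_C
  pi_B = 1/10*pi_A + 1/5*pi_B + 7/10*pi_C
  pi_C = 7/10*pi_A + 3/5*pi_B + 1/5*pi_C
with normalization: pi_A + pi_B + pi_C = 1.

Using the first 2 balance equations plus normalization, the linear system A*pi = b is:
  [-4/5, 1/5, 1/10] . pi = 0
  [1/10, -4/5, 7/10] . pi = 0
  [1, 1, 1] . pi = 1

Solving yields:
  pi_A = 22/141
  pi_B = 19/47
  pi_C = 62/141

Verification (pi * P):
  22/141*1/5 + 19/47*1/5 + 62/141*1/10 = 22/141 = pi_A  (ok)
  22/141*1/10 + 19/47*1/5 + 62/141*7/10 = 19/47 = pi_B  (ok)
  22/141*7/10 + 19/47*3/5 + 62/141*1/5 = 62/141 = pi_C  (ok)

Answer: 22/141 19/47 62/141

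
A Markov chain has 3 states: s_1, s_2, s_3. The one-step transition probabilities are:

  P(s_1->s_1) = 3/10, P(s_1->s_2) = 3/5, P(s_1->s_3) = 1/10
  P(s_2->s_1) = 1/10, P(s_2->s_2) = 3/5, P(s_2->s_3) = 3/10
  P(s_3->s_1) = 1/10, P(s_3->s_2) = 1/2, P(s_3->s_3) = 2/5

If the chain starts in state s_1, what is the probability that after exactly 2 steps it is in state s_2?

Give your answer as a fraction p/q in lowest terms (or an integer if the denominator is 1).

Answer: 59/100

Derivation:
Computing P^2 by repeated multiplication:
P^1 =
  s_1: [3/10, 3/5, 1/10]
  s_2: [1/10, 3/5, 3/10]
  s_3: [1/10, 1/2, 2/5]
P^2 =
  s_1: [4/25, 59/100, 1/4]
  s_2: [3/25, 57/100, 31/100]
  s_3: [3/25, 14/25, 8/25]

(P^2)[s_1 -> s_2] = 59/100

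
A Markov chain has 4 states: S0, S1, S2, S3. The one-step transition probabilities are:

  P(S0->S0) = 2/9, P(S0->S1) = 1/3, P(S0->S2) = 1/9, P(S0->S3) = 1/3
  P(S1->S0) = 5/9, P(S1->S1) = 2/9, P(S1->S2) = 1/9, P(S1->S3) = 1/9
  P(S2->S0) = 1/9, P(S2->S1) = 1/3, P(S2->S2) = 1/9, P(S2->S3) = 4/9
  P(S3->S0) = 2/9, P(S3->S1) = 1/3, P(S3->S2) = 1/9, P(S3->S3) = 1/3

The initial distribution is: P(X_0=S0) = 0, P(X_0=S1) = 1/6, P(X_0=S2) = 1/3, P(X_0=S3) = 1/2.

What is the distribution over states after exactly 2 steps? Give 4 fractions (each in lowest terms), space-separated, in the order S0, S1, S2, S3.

Propagating the distribution step by step (d_{t+1} = d_t * P):
d_0 = (S0=0, S1=1/6, S2=1/3, S3=1/2)
  d_1[S0] = 0*2/9 + 1/6*5/9 + 1/3*1/9 + 1/2*2/9 = 13/54
  d_1[S1] = 0*1/3 + 1/6*2/9 + 1/3*1/3 + 1/2*1/3 = 17/54
  d_1[S2] = 0*1/9 + 1/6*1/9 + 1/3*1/9 + 1/2*1/9 = 1/9
  d_1[S3] = 0*1/3 + 1/6*1/9 + 1/3*4/9 + 1/2*1/3 = 1/3
d_1 = (S0=13/54, S1=17/54, S2=1/9, S3=1/3)
  d_2[S0] = 13/54*2/9 + 17/54*5/9 + 1/9*1/9 + 1/3*2/9 = 17/54
  d_2[S1] = 13/54*1/3 + 17/54*2/9 + 1/9*1/3 + 1/3*1/3 = 145/486
  d_2[S2] = 13/54*1/9 + 17/54*1/9 + 1/9*1/9 + 1/3*1/9 = 1/9
  d_2[S3] = 13/54*1/3 + 17/54*1/9 + 1/9*4/9 + 1/3*1/3 = 67/243
d_2 = (S0=17/54, S1=145/486, S2=1/9, S3=67/243)

Answer: 17/54 145/486 1/9 67/243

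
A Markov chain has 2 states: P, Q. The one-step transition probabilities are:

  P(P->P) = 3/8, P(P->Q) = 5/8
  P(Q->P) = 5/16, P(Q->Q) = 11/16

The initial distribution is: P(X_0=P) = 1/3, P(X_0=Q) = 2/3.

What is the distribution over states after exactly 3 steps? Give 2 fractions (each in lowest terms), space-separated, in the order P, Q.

Propagating the distribution step by step (d_{t+1} = d_t * P):
d_0 = (P=1/3, Q=2/3)
  d_1[P] = 1/3*3/8 + 2/3*5/16 = 1/3
  d_1[Q] = 1/3*5/8 + 2/3*11/16 = 2/3
d_1 = (P=1/3, Q=2/3)
  d_2[P] = 1/3*3/8 + 2/3*5/16 = 1/3
  d_2[Q] = 1/3*5/8 + 2/3*11/16 = 2/3
d_2 = (P=1/3, Q=2/3)
  d_3[P] = 1/3*3/8 + 2/3*5/16 = 1/3
  d_3[Q] = 1/3*5/8 + 2/3*11/16 = 2/3
d_3 = (P=1/3, Q=2/3)

Answer: 1/3 2/3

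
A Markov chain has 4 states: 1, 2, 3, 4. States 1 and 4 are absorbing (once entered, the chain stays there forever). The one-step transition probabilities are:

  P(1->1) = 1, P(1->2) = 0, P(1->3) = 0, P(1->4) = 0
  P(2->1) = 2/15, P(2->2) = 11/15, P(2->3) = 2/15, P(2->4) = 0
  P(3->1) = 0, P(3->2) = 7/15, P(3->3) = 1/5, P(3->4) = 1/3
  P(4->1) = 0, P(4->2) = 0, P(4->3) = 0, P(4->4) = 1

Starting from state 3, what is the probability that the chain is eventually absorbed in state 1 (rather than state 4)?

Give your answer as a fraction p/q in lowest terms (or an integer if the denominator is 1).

Answer: 7/17

Derivation:
Let a_i = P(absorbed in 1 | start in state i).
Boundary conditions: a_1 = 1, a_4 = 0.
For each transient state i, a_i = sum_j P(i->j) * a_j:
  a_2 = 2/15*a_1 + 11/15*a_2 + 2/15*a_3 + 0*a_4
  a_3 = 0*a_1 + 7/15*a_2 + 1/5*a_3 + 1/3*a_4

Substituting a_1 = 1 and a_4 = 0, rearrange to (I - Q) a = r where r[i] = P(i -> 1):
  [4/15, -2/15] . (a_2, a_3) = 2/15
  [-7/15, 4/5] . (a_2, a_3) = 0

Solving yields:
  a_2 = 12/17
  a_3 = 7/17

Starting state is 3, so the absorption probability is a_3 = 7/17.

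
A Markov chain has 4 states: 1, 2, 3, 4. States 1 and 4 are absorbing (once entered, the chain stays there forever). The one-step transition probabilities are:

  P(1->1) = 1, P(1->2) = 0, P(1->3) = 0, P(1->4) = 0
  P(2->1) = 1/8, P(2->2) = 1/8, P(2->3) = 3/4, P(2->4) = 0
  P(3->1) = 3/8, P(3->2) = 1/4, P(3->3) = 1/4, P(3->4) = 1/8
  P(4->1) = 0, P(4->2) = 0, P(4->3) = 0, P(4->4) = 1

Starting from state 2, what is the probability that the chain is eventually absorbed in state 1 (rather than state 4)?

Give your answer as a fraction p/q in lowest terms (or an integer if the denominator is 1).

Answer: 4/5

Derivation:
Let a_i = P(absorbed in 1 | start in state i).
Boundary conditions: a_1 = 1, a_4 = 0.
For each transient state i, a_i = sum_j P(i->j) * a_j:
  a_2 = 1/8*a_1 + 1/8*a_2 + 3/4*a_3 + 0*a_4
  a_3 = 3/8*a_1 + 1/4*a_2 + 1/4*a_3 + 1/8*a_4

Substituting a_1 = 1 and a_4 = 0, rearrange to (I - Q) a = r where r[i] = P(i -> 1):
  [7/8, -3/4] . (a_2, a_3) = 1/8
  [-1/4, 3/4] . (a_2, a_3) = 3/8

Solving yields:
  a_2 = 4/5
  a_3 = 23/30

Starting state is 2, so the absorption probability is a_2 = 4/5.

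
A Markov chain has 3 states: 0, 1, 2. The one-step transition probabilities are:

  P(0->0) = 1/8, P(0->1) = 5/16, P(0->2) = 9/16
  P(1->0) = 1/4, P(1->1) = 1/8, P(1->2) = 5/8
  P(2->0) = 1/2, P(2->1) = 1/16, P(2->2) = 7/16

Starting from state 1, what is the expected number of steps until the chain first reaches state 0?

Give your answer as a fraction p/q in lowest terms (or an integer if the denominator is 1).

Let h_i = expected steps to first reach 0 from state i.
Boundary: h_0 = 0.
First-step equations for the other states:
  h_1 = 1 + 1/4*h_0 + 1/8*h_1 + 5/8*h_2
  h_2 = 1 + 1/2*h_0 + 1/16*h_1 + 7/16*h_2

Substituting h_0 = 0 and rearranging gives the linear system (I - Q) h = 1:
  [7/8, -5/8] . (h_1, h_2) = 1
  [-1/16, 9/16] . (h_1, h_2) = 1

Solving yields:
  h_1 = 76/29
  h_2 = 60/29

Starting state is 1, so the expected hitting time is h_1 = 76/29.

Answer: 76/29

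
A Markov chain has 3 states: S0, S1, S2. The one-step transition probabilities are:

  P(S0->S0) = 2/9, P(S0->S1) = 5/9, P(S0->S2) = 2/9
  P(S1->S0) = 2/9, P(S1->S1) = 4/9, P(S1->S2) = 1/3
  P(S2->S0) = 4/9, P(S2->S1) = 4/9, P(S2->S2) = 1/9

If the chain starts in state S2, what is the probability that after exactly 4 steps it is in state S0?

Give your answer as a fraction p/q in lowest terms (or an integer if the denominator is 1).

Computing P^4 by repeated multiplication:
P^1 =
  S0: [2/9, 5/9, 2/9]
  S1: [2/9, 4/9, 1/3]
  S2: [4/9, 4/9, 1/9]
P^2 =
  S0: [22/81, 38/81, 7/27]
  S1: [8/27, 38/81, 19/81]
  S2: [20/81, 40/81, 7/27]
P^3 =
  S0: [68/243, 346/729, 179/729]
  S1: [200/729, 116/243, 181/729]
  S2: [68/243, 344/729, 181/729]
P^4 =
  S0: [1816/6561, 1040/2187, 1625/6561]
  S1: [1820/6561, 3116/6561, 1625/6561]
  S2: [1820/6561, 1040/2187, 1621/6561]

(P^4)[S2 -> S0] = 1820/6561

Answer: 1820/6561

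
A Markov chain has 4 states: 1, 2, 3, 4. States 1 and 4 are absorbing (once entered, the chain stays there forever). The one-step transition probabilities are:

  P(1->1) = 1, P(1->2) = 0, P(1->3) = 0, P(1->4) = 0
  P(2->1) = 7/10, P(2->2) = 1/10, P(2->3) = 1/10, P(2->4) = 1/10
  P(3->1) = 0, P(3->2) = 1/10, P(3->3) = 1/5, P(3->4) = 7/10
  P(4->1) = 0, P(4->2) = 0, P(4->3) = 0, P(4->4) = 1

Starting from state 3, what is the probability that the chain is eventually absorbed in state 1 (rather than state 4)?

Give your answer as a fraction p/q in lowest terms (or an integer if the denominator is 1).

Answer: 7/71

Derivation:
Let a_i = P(absorbed in 1 | start in state i).
Boundary conditions: a_1 = 1, a_4 = 0.
For each transient state i, a_i = sum_j P(i->j) * a_j:
  a_2 = 7/10*a_1 + 1/10*a_2 + 1/10*a_3 + 1/10*a_4
  a_3 = 0*a_1 + 1/10*a_2 + 1/5*a_3 + 7/10*a_4

Substituting a_1 = 1 and a_4 = 0, rearrange to (I - Q) a = r where r[i] = P(i -> 1):
  [9/10, -1/10] . (a_2, a_3) = 7/10
  [-1/10, 4/5] . (a_2, a_3) = 0

Solving yields:
  a_2 = 56/71
  a_3 = 7/71

Starting state is 3, so the absorption probability is a_3 = 7/71.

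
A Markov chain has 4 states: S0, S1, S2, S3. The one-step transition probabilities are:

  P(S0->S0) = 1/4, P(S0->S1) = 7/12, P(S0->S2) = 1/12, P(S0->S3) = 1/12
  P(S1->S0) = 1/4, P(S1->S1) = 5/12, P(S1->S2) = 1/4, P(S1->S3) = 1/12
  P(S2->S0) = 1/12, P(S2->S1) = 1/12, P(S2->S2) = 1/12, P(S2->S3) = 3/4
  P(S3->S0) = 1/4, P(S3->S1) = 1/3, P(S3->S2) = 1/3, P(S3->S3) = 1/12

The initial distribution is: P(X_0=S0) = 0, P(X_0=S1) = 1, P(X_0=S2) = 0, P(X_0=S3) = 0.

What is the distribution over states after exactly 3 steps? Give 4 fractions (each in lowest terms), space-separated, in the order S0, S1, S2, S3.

Propagating the distribution step by step (d_{t+1} = d_t * P):
d_0 = (S0=0, S1=1, S2=0, S3=0)
  d_1[S0] = 0*1/4 + 1*1/4 + 0*1/12 + 0*1/4 = 1/4
  d_1[S1] = 0*7/12 + 1*5/12 + 0*1/12 + 0*1/3 = 5/12
  d_1[S2] = 0*1/12 + 1*1/4 + 0*1/12 + 0*1/3 = 1/4
  d_1[S3] = 0*1/12 + 1*1/12 + 0*3/4 + 0*1/12 = 1/12
d_1 = (S0=1/4, S1=5/12, S2=1/4, S3=1/12)
  d_2[S0] = 1/4*1/4 + 5/12*1/4 + 1/4*1/12 + 1/12*1/4 = 5/24
  d_2[S1] = 1/4*7/12 + 5/12*5/12 + 1/4*1/12 + 1/12*1/3 = 53/144
  d_2[S2] = 1/4*1/12 + 5/12*1/4 + 1/4*1/12 + 1/12*1/3 = 25/144
  d_2[S3] = 1/4*1/12 + 5/12*1/12 + 1/4*3/4 + 1/12*1/12 = 1/4
d_2 = (S0=5/24, S1=53/144, S2=25/144, S3=1/4)
  d_3[S0] = 5/24*1/4 + 53/144*1/4 + 25/144*1/12 + 1/4*1/4 = 191/864
  d_3[S1] = 5/24*7/12 + 53/144*5/12 + 25/144*1/12 + 1/4*1/3 = 161/432
  d_3[S2] = 5/24*1/12 + 53/144*1/4 + 25/144*1/12 + 1/4*1/3 = 179/864
  d_3[S3] = 5/24*1/12 + 53/144*1/12 + 25/144*3/4 + 1/4*1/12 = 43/216
d_3 = (S0=191/864, S1=161/432, S2=179/864, S3=43/216)

Answer: 191/864 161/432 179/864 43/216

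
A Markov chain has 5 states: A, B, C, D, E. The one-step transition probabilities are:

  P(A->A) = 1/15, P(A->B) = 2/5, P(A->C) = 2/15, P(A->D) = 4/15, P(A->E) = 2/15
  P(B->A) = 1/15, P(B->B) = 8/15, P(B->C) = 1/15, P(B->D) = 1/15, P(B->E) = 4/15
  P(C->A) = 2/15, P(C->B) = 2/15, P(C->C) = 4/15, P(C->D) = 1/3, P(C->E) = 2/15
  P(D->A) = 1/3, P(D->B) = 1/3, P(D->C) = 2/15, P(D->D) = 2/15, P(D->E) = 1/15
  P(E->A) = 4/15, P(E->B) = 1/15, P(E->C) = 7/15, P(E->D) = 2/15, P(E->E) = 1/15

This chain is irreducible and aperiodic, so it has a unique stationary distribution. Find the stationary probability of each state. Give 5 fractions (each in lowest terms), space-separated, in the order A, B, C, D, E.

Answer: 7327/47083 15568/47083 8866/47083 7990/47083 7332/47083

Derivation:
The stationary distribution satisfies pi = pi * P, i.e.:
  pi_A = 1/15*pi_A + 1/15*pi_B + 2/15*pi_C + 1/3*pi_D + 4/15*pi_E
  pi_B = 2/5*pi_A + 8/15*pi_B + 2/15*pi_C + 1/3*pi_D + 1/15*pi_E
  pi_C = 2/15*pi_A + 1/15*pi_B + 4/15*pi_C + 2/15*pi_D + 7/15*pi_E
  pi_D = 4/15*pi_A + 1/15*pi_B + 1/3*pi_C + 2/15*pi_D + 2/15*pi_E
  pi_E = 2/15*pi_A + 4/15*pi_B + 2/15*pi_C + 1/15*pi_D + 1/15*pi_E
with normalization: pi_A + pi_B + pi_C + pi_D + pi_E = 1.

Using the first 4 balance equations plus normalization, the linear system A*pi = b is:
  [-14/15, 1/15, 2/15, 1/3, 4/15] . pi = 0
  [2/5, -7/15, 2/15, 1/3, 1/15] . pi = 0
  [2/15, 1/15, -11/15, 2/15, 7/15] . pi = 0
  [4/15, 1/15, 1/3, -13/15, 2/15] . pi = 0
  [1, 1, 1, 1, 1] . pi = 1

Solving yields:
  pi_A = 7327/47083
  pi_B = 15568/47083
  pi_C = 8866/47083
  pi_D = 7990/47083
  pi_E = 7332/47083

Verification (pi * P):
  7327/47083*1/15 + 15568/47083*1/15 + 8866/47083*2/15 + 7990/47083*1/3 + 7332/47083*4/15 = 7327/47083 = pi_A  (ok)
  7327/47083*2/5 + 15568/47083*8/15 + 8866/47083*2/15 + 7990/47083*1/3 + 7332/47083*1/15 = 15568/47083 = pi_B  (ok)
  7327/47083*2/15 + 15568/47083*1/15 + 8866/47083*4/15 + 7990/47083*2/15 + 7332/47083*7/15 = 8866/47083 = pi_C  (ok)
  7327/47083*4/15 + 15568/47083*1/15 + 8866/47083*1/3 + 7990/47083*2/15 + 7332/47083*2/15 = 7990/47083 = pi_D  (ok)
  7327/47083*2/15 + 15568/47083*4/15 + 8866/47083*2/15 + 7990/47083*1/15 + 7332/47083*1/15 = 7332/47083 = pi_E  (ok)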